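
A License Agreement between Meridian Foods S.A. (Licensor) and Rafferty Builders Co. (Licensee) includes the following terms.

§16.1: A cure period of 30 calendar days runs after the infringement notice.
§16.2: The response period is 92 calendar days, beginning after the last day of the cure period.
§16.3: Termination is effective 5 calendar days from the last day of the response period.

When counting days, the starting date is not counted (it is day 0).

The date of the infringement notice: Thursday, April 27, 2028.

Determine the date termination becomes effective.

The last day of the cure period: 30 calendar days after April 27, 2028 is May 27, 2028.
The last day of the response period: May 27, 2028 + 92 days = August 27, 2028.
Adding 5 calendar days to August 27, 2028 gives September 1, 2028, which is the date termination becomes effective.

September 1, 2028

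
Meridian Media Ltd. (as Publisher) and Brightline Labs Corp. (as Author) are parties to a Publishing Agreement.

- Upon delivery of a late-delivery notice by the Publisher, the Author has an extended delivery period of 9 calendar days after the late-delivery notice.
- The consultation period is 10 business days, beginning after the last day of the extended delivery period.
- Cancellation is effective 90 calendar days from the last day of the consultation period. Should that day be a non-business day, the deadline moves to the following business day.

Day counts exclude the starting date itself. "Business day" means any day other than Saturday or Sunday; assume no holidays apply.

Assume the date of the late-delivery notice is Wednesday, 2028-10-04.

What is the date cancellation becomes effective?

2029-01-25

The last day of the extended delivery period: 9 calendar days after 2028-10-04 is 2028-10-13.
From Friday, 2028-10-13, 10 business days (Oct 16, Oct 17, Oct 18, Oct 19, Oct 20, Oct 23, Oct 24, Oct 25, Oct 26, Oct 27, skipping weekends) brings us to Friday, 2028-10-27, which is the last day of the consultation period.
The date cancellation becomes effective: 90 calendar days after 2028-10-27 is 2029-01-25. 2029-01-25 is a Thursday, so no roll-forward applies.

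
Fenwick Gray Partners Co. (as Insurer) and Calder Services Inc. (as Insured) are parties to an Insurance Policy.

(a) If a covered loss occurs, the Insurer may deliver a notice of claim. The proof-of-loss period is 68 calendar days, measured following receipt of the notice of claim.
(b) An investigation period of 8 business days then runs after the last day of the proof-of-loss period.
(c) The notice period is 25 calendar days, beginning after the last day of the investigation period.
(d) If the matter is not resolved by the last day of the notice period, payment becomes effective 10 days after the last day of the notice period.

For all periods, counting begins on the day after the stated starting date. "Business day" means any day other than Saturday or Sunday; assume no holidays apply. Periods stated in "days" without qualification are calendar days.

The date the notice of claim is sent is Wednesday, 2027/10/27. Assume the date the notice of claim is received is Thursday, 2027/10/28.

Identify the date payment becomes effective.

The last day of the proof-of-loss period: 68 calendar days after 2027/10/28 is 2028/01/04.
From Tuesday, 2028/01/04, 8 business days (Jan 5, Jan 6, Jan 7, Jan 10, Jan 11, Jan 12, Jan 13, Jan 14, skipping weekends) brings us to Friday, 2028/01/14, which is the last day of the investigation period.
The last day of the notice period: 2028/01/14 + 25 days = 2028/02/08.
Adding 10 calendar days to 2028/02/08 gives 2028/02/18, which is the date payment becomes effective.

2028/02/18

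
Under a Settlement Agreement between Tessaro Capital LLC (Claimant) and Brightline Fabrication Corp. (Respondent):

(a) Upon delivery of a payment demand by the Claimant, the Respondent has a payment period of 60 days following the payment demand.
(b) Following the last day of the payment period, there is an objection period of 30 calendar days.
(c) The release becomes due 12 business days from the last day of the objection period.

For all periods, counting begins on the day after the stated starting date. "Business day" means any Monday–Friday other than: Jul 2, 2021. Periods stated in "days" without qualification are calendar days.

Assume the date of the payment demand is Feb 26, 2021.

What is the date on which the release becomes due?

Jun 14, 2021

Adding 60 calendar days to Feb 26, 2021 gives Apr 27, 2021, which is the last day of the payment period.
The last day of the objection period: 30 calendar days after Apr 27, 2021 is May 27, 2021.
The date on which the release becomes due: counting 12 business days from Thursday, May 27, 2021 (May 28, May 31, Jun 1, Jun 2, …, Jun 10, Jun 11, Jun 14, skipping weekends) reaches Monday, Jun 14, 2021.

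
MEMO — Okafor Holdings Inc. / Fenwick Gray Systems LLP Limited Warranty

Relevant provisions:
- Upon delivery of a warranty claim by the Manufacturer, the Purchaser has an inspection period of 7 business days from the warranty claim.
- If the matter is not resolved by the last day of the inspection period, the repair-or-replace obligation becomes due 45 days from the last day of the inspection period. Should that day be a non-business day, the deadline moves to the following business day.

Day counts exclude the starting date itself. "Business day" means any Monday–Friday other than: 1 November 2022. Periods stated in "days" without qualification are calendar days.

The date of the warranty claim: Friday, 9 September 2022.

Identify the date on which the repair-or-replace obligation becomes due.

The last day of the inspection period: counting 7 business days from Friday, 9 September 2022 (Sep 12, Sep 13, Sep 14, Sep 15, Sep 16, Sep 19, Sep 20, skipping weekends) reaches Tuesday, 20 September 2022.
Adding 45 calendar days to 20 September 2022 gives 4 November 2022, which is the date on which the repair-or-replace obligation becomes due. 4 November 2022 is a Friday and is not a listed holiday, so no roll-forward applies.

4 November 2022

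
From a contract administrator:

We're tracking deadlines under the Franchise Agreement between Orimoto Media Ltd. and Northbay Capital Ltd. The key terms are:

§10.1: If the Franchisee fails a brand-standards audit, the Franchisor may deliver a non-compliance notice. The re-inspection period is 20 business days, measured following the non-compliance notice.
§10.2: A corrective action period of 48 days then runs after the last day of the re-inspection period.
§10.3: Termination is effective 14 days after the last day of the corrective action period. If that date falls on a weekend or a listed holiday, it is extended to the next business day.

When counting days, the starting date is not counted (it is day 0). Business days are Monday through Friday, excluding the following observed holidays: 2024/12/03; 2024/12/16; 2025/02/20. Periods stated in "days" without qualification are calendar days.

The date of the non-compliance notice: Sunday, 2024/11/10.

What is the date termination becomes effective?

2025/02/10

From Sunday, 2024/11/10, 20 business days (Nov 11, Nov 12, Nov 13, Nov 14, …, Dec 5, Dec 6, Dec 9, skipping weekends and the listed holiday on Dec 3) brings us to Monday, 2024/12/09, which is the last day of the re-inspection period.
Adding 48 calendar days to 2024/12/09 gives 2025/01/26, which is the last day of the corrective action period.
The date termination becomes effective: 2025/01/26 + 14 days = 2025/02/09. That falls on a Sunday, so it rolls to the next business day, Monday, 2025/02/10.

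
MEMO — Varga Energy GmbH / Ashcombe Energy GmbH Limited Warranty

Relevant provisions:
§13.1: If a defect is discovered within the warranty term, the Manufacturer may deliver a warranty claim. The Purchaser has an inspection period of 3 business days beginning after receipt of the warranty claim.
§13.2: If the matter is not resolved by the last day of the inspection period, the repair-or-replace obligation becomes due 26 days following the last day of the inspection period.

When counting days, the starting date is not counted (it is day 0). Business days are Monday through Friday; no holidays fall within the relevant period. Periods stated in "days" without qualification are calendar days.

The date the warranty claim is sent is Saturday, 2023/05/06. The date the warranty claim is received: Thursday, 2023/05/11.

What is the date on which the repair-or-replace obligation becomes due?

2023/06/11

The last day of the inspection period: counting 3 business days from Thursday, 2023/05/11 (May 12, May 15, May 16, skipping weekends) reaches Tuesday, 2023/05/16.
The date on which the repair-or-replace obligation becomes due: 2023/05/16 + 26 days = 2023/06/11.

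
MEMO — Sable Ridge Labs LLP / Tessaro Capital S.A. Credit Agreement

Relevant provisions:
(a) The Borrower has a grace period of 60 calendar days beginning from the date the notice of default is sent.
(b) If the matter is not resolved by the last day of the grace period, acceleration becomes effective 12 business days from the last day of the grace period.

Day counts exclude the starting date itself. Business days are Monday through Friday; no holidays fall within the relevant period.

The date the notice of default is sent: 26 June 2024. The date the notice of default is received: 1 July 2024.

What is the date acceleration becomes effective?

The last day of the grace period: 60 calendar days after 26 June 2024 is 25 August 2024.
From Sunday, 25 August 2024, 12 business days (Aug 26, Aug 27, Aug 28, Aug 29, …, Sep 6, Sep 9, Sep 10, skipping weekends) brings us to Tuesday, 10 September 2024, which is the date acceleration becomes effective.

10 September 2024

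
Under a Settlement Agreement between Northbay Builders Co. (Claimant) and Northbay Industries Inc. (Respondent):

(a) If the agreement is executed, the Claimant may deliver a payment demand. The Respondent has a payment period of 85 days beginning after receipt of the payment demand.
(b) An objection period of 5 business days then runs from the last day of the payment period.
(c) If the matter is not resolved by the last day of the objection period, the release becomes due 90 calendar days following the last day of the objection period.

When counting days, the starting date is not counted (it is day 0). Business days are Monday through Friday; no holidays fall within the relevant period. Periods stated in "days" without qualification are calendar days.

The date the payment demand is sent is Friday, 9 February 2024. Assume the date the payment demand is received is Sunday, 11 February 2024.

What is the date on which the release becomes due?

11 August 2024

The last day of the payment period: 11 February 2024 + 85 days = 6 May 2024.
From Monday, 6 May 2024, 5 business days (May 7, May 8, May 9, May 10, May 13, skipping weekends) brings us to Monday, 13 May 2024, which is the last day of the objection period.
Adding 90 calendar days to 13 May 2024 gives 11 August 2024, which is the date on which the release becomes due.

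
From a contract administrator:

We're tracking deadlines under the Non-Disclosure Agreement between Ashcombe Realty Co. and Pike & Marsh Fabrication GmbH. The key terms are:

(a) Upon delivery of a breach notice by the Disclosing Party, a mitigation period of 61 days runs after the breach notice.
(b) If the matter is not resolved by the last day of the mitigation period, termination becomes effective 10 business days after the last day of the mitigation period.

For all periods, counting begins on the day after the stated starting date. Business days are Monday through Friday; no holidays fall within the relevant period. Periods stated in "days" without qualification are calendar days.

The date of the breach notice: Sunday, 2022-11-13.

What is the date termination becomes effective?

2023-01-27

Adding 61 calendar days to 2022-11-13 gives 2023-01-13, which is the last day of the mitigation period.
The date termination becomes effective: counting 10 business days from Friday, 2023-01-13 (Jan 16, Jan 17, Jan 18, Jan 19, Jan 20, Jan 23, Jan 24, Jan 25, Jan 26, Jan 27, skipping weekends) reaches Friday, 2023-01-27.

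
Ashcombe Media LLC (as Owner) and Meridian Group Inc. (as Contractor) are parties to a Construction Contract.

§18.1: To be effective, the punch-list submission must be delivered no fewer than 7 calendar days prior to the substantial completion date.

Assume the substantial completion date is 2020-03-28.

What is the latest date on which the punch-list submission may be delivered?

Counting back 7 calendar days from 2020-03-28 gives 2020-03-21.

2020-03-21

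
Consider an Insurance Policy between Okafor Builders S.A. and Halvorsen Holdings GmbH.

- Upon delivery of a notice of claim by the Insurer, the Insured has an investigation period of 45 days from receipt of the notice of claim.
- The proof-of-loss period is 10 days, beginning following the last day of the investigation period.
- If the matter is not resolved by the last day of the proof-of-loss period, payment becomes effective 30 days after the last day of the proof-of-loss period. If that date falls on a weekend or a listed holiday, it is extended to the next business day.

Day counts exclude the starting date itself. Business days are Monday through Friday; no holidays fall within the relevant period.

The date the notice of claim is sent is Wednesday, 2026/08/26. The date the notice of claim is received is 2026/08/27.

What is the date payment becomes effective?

2026/11/20

Adding 45 calendar days to 2026/08/27 gives 2026/10/11, which is the last day of the investigation period.
The last day of the proof-of-loss period: 10 calendar days after 2026/10/11 is 2026/10/21.
The date payment becomes effective: 30 calendar days after 2026/10/21 is 2026/11/20. 2026/11/20 is a Friday, so no roll-forward applies.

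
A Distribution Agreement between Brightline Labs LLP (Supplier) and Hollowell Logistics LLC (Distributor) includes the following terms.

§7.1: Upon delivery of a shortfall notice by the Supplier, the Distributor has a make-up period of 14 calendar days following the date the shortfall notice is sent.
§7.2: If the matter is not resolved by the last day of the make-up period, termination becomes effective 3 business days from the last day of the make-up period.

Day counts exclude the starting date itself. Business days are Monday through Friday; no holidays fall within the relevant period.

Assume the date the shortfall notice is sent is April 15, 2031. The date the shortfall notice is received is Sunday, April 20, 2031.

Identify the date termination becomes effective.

The last day of the make-up period: April 15, 2031 + 14 days = April 29, 2031.
From Tuesday, April 29, 2031, 3 business days (Apr 30, May 1, May 2, skipping weekends) brings us to Friday, May 2, 2031, which is the date termination becomes effective.

May 2, 2031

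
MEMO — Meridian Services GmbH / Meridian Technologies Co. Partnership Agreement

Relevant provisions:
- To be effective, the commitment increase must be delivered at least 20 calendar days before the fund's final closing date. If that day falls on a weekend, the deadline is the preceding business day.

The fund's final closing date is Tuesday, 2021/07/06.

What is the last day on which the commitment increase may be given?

2021/06/16

Counting back 20 calendar days from 2021/07/06 gives 2021/06/16. That is a Wednesday, so no adjustment is needed.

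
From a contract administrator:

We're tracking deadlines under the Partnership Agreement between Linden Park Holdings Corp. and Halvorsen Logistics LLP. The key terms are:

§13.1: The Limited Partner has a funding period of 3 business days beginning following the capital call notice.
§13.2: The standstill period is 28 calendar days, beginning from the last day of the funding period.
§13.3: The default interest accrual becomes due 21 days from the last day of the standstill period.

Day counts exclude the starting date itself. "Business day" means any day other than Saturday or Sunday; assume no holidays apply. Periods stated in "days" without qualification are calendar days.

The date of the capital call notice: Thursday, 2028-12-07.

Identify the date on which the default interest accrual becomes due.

2029-01-30

The last day of the funding period: 3 business days after Thursday, 2028-12-07, skipping weekends — Dec 8, Dec 11, Dec 12 — lands on Tuesday, 2028-12-12.
Adding 28 calendar days to 2028-12-12 gives 2029-01-09, which is the last day of the standstill period.
The date on which the default interest accrual becomes due: 2029-01-09 + 21 days = 2029-01-30.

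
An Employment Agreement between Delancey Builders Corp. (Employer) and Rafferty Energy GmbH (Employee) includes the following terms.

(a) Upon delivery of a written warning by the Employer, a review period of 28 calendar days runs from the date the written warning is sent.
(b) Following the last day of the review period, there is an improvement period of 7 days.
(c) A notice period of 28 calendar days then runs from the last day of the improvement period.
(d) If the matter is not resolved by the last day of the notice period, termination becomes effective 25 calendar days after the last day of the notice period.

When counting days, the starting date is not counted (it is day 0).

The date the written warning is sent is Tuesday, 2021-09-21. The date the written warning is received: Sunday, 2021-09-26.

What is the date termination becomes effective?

The last day of the review period: 28 calendar days after 2021-09-21 is 2021-10-19.
The last day of the improvement period: 2021-10-19 + 7 days = 2021-10-26.
The last day of the notice period: 28 calendar days after 2021-10-26 is 2021-11-23.
The date termination becomes effective: 2021-11-23 + 25 days = 2021-12-18.

2021-12-18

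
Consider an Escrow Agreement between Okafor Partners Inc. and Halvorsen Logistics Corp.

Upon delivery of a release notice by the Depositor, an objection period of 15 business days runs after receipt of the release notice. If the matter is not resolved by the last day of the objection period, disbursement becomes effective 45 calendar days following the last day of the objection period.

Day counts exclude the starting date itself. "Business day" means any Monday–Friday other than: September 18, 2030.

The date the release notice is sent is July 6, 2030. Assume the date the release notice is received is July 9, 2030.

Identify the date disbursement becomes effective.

September 13, 2030

The last day of the objection period: counting 15 business days from Tuesday, July 9, 2030 (Jul 10, Jul 11, Jul 12, Jul 15, …, Jul 26, Jul 29, Jul 30, skipping weekends) reaches Tuesday, July 30, 2030.
The date disbursement becomes effective: 45 calendar days after July 30, 2030 is September 13, 2030.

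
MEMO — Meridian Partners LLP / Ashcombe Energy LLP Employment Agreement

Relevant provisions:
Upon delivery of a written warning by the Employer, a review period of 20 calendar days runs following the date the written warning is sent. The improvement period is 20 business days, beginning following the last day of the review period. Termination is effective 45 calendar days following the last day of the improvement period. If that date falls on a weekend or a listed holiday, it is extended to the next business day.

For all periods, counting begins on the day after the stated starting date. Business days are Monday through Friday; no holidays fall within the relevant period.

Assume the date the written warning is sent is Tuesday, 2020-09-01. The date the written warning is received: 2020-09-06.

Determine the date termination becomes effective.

Adding 20 calendar days to 2020-09-01 gives 2020-09-21, which is the last day of the review period.
The last day of the improvement period: 20 business days after Monday, 2020-09-21, skipping weekends — Sep 22, Sep 23, Sep 24, Sep 25, …, Oct 15, Oct 16, Oct 19 — lands on Monday, 2020-10-19.
Adding 45 calendar days to 2020-10-19 gives 2020-12-03, which is the date termination becomes effective. 2020-12-03 is a Thursday, so no roll-forward applies.

2020-12-03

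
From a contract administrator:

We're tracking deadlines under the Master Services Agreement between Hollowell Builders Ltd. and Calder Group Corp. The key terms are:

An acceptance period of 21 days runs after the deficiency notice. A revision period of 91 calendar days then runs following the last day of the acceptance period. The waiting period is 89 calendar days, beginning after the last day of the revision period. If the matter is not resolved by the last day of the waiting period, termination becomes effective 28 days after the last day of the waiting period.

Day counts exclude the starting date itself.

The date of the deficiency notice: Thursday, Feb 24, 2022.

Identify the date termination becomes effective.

Adding 21 calendar days to Feb 24, 2022 gives Mar 17, 2022, which is the last day of the acceptance period.
The last day of the revision period: 91 calendar days after Mar 17, 2022 is Jun 16, 2022.
Adding 89 calendar days to Jun 16, 2022 gives Sep 13, 2022, which is the last day of the waiting period.
Adding 28 calendar days to Sep 13, 2022 gives Oct 11, 2022, which is the date termination becomes effective.

Oct 11, 2022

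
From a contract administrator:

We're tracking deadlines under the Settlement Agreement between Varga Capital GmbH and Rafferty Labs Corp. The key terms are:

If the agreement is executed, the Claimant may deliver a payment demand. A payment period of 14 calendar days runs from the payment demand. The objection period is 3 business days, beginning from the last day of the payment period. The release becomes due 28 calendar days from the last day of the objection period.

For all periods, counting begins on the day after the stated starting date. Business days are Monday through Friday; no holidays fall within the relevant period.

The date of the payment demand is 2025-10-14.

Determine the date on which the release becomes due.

The last day of the payment period: 14 calendar days after 2025-10-14 is 2025-10-28.
The last day of the objection period: 3 business days after Tuesday, 2025-10-28, skipping weekends — Oct 29, Oct 30, Oct 31 — lands on Friday, 2025-10-31.
The date on which the release becomes due: 28 calendar days after 2025-10-31 is 2025-11-28.

2025-11-28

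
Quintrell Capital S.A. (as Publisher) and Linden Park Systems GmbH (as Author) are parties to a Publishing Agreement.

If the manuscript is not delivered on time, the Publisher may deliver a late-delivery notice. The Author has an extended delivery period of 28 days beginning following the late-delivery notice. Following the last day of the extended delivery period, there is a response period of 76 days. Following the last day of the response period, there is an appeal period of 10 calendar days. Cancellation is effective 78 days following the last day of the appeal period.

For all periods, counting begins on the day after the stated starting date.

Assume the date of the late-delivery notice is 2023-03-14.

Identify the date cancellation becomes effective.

2023-09-22

Adding 28 calendar days to 2023-03-14 gives 2023-04-11, which is the last day of the extended delivery period.
The last day of the response period: 2023-04-11 + 76 days = 2023-06-26.
The last day of the appeal period: 10 calendar days after 2023-06-26 is 2023-07-06.
Adding 78 calendar days to 2023-07-06 gives 2023-09-22, which is the date cancellation becomes effective.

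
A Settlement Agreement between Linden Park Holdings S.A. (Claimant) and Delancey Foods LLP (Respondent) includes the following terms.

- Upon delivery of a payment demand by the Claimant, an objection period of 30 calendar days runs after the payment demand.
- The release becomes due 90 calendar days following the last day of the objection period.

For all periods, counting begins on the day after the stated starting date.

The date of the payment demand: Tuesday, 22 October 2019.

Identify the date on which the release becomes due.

Adding 30 calendar days to 22 October 2019 gives 21 November 2019, which is the last day of the objection period.
The date on which the release becomes due: 21 November 2019 + 90 days = 19 February 2020.

19 February 2020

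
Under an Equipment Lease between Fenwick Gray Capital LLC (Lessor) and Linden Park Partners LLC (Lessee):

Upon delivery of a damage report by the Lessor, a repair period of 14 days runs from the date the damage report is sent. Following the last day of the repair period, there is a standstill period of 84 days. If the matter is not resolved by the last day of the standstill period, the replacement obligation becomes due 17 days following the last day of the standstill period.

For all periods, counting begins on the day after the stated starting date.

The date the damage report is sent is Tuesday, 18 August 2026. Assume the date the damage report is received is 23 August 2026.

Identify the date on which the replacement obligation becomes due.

11 December 2026

The last day of the repair period: 14 calendar days after 18 August 2026 is 1 September 2026.
Adding 84 calendar days to 1 September 2026 gives 24 November 2026, which is the last day of the standstill period.
Adding 17 calendar days to 24 November 2026 gives 11 December 2026, which is the date on which the replacement obligation becomes due.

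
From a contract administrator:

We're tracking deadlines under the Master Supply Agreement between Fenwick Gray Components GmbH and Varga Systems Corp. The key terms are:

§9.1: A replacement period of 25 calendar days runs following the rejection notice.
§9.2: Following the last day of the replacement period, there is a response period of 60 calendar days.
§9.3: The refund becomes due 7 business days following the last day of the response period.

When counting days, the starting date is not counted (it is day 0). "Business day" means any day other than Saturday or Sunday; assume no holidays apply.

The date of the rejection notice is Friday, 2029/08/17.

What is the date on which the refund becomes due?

2029/11/20

Adding 25 calendar days to 2029/08/17 gives 2029/09/11, which is the last day of the replacement period.
The last day of the response period: 2029/09/11 + 60 days = 2029/11/10.
From Saturday, 2029/11/10, 7 business days (Nov 12, Nov 13, Nov 14, Nov 15, Nov 16, Nov 19, Nov 20, skipping weekends) brings us to Tuesday, 2029/11/20, which is the date on which the refund becomes due.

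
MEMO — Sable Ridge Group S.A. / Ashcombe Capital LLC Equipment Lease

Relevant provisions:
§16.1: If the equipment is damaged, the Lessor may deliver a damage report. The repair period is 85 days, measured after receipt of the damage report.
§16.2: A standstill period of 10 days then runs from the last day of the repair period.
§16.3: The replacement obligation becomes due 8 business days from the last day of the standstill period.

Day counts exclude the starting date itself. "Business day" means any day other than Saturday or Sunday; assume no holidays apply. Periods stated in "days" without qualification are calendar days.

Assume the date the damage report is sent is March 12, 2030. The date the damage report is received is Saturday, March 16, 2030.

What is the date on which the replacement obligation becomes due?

Adding 85 calendar days to March 16, 2030 gives June 9, 2030, which is the last day of the repair period.
The last day of the standstill period: 10 calendar days after June 9, 2030 is June 19, 2030.
From Wednesday, June 19, 2030, 8 business days (Jun 20, Jun 21, Jun 24, Jun 25, Jun 26, Jun 27, Jun 28, Jul 1, skipping weekends) brings us to Monday, July 1, 2030, which is the date on which the replacement obligation becomes due.

July 1, 2030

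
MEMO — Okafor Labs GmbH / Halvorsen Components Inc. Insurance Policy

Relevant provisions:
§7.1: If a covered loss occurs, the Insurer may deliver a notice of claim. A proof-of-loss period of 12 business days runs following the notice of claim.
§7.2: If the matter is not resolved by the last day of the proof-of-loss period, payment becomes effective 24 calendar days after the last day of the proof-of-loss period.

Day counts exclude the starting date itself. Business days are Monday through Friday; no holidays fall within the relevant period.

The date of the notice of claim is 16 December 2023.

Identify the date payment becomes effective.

26 January 2024

The last day of the proof-of-loss period: counting 12 business days from Saturday, 16 December 2023 (Dec 18, Dec 19, Dec 20, Dec 21, …, Dec 29, Jan 1, Jan 2, skipping weekends) reaches Tuesday, 2 January 2024.
Adding 24 calendar days to 2 January 2024 gives 26 January 2024, which is the date payment becomes effective.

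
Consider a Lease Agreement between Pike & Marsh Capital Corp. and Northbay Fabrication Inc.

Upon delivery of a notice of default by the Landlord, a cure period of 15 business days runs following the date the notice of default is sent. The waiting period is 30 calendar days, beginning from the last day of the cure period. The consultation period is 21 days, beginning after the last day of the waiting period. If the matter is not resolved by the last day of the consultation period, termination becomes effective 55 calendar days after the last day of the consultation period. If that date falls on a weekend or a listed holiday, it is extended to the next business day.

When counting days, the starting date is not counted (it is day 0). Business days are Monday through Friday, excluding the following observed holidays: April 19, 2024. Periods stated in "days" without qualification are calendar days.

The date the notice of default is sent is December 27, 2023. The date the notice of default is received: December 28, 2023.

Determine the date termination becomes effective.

May 2, 2024

The last day of the cure period: 15 business days after Wednesday, December 27, 2023, skipping weekends — Dec 28, Dec 29, Jan 1, Jan 2, …, Jan 15, Jan 16, Jan 17 — lands on Wednesday, January 17, 2024.
The last day of the waiting period: 30 calendar days after January 17, 2024 is February 16, 2024.
The last day of the consultation period: February 16, 2024 + 21 days = March 8, 2024.
The date termination becomes effective: 55 calendar days after March 8, 2024 is May 2, 2024. May 2, 2024 is a Thursday and is not a listed holiday, so no roll-forward applies.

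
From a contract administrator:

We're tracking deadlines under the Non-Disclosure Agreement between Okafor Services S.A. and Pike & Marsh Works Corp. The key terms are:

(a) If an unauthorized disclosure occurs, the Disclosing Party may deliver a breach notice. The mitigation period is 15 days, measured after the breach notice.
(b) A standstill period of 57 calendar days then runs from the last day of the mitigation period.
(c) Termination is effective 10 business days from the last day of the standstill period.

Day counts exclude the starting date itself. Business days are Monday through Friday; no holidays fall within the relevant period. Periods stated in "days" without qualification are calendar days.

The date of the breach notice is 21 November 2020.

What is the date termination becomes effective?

The last day of the mitigation period: 15 calendar days after 21 November 2020 is 6 December 2020.
The last day of the standstill period: 6 December 2020 + 57 days = 1 February 2021.
The date termination becomes effective: 10 business days after Monday, 1 February 2021, skipping weekends — Feb 2, Feb 3, Feb 4, Feb 5, Feb 8, Feb 9, Feb 10, Feb 11, Feb 12, Feb 15 — lands on Monday, 15 February 2021.

15 February 2021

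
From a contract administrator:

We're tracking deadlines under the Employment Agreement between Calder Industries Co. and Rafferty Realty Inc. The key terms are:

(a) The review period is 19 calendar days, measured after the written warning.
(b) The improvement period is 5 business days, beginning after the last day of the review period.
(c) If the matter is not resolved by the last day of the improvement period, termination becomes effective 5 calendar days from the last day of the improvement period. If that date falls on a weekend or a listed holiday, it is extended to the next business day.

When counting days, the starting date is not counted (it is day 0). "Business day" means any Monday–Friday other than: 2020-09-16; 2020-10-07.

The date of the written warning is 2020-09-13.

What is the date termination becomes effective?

2020-10-19

The last day of the review period: 19 calendar days after 2020-09-13 is 2020-10-02.
The last day of the improvement period: counting 5 business days from Friday, 2020-10-02 (Oct 5, Oct 6, Oct 8, Oct 9, Oct 12, skipping weekends and the listed holiday on Oct 7) reaches Monday, 2020-10-12.
The date termination becomes effective: 2020-10-12 + 5 days = 2020-10-17. That falls on a Saturday, so it rolls to the next business day, Monday, 2020-10-19.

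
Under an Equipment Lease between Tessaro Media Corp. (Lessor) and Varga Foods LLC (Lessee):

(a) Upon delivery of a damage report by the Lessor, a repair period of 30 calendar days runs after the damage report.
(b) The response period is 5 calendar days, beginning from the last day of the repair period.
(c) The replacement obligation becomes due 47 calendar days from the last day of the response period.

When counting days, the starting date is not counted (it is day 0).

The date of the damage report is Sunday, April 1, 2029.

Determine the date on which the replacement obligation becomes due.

Adding 30 calendar days to April 1, 2029 gives May 1, 2029, which is the last day of the repair period.
Adding 5 calendar days to May 1, 2029 gives May 6, 2029, which is the last day of the response period.
Adding 47 calendar days to May 6, 2029 gives June 22, 2029, which is the date on which the replacement obligation becomes due.

June 22, 2029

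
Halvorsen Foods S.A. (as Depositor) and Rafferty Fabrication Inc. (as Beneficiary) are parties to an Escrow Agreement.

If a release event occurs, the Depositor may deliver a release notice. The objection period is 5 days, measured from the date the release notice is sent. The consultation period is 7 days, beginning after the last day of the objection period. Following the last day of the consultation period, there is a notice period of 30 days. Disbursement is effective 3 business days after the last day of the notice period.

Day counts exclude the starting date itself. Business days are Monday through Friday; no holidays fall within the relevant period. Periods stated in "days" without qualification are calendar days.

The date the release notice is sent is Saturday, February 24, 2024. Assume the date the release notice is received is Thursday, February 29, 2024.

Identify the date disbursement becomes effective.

April 10, 2024

The last day of the objection period: 5 calendar days after February 24, 2024 is February 29, 2024.
Adding 7 calendar days to February 29, 2024 gives March 7, 2024, which is the last day of the consultation period.
The last day of the notice period: March 7, 2024 + 30 days = April 6, 2024.
From Saturday, April 6, 2024, 3 business days (Apr 8, Apr 9, Apr 10, skipping weekends) brings us to Wednesday, April 10, 2024, which is the date disbursement becomes effective.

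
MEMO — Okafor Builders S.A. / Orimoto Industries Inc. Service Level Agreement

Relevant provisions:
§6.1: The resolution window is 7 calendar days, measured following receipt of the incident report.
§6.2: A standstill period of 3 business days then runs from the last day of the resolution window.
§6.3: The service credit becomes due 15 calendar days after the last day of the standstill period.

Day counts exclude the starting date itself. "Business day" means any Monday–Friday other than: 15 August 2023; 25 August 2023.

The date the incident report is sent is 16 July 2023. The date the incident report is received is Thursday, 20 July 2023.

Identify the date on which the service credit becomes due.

The last day of the resolution window: 7 calendar days after 20 July 2023 is 27 July 2023.
From Thursday, 27 July 2023, 3 business days (Jul 28, Jul 31, Aug 1, skipping weekends) brings us to Tuesday, 1 August 2023, which is the last day of the standstill period.
The date on which the service credit becomes due: 15 calendar days after 1 August 2023 is 16 August 2023.

16 August 2023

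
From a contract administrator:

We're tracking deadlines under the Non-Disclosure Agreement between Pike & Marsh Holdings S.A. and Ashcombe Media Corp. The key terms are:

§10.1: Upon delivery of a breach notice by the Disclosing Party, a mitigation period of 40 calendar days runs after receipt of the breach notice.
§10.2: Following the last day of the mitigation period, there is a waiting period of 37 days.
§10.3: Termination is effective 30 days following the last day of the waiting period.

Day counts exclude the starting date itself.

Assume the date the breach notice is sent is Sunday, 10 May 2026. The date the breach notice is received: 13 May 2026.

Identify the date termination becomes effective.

The last day of the mitigation period: 13 May 2026 + 40 days = 22 June 2026.
The last day of the waiting period: 22 June 2026 + 37 days = 29 July 2026.
Adding 30 calendar days to 29 July 2026 gives 28 August 2026, which is the date termination becomes effective.

28 August 2026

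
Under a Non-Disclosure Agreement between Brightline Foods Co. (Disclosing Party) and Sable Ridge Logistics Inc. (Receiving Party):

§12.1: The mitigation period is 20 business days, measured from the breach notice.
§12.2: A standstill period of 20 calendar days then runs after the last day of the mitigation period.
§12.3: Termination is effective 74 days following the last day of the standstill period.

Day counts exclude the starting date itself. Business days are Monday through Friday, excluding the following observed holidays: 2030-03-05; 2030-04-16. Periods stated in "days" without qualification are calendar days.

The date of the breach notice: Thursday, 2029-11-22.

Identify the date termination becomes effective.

2030-03-24

The last day of the mitigation period: 20 business days after Thursday, 2029-11-22, skipping weekends — Nov 23, Nov 26, Nov 27, Nov 28, …, Dec 18, Dec 19, Dec 20 — lands on Thursday, 2029-12-20.
The last day of the standstill period: 2029-12-20 + 20 days = 2030-01-09.
Adding 74 calendar days to 2030-01-09 gives 2030-03-24, which is the date termination becomes effective.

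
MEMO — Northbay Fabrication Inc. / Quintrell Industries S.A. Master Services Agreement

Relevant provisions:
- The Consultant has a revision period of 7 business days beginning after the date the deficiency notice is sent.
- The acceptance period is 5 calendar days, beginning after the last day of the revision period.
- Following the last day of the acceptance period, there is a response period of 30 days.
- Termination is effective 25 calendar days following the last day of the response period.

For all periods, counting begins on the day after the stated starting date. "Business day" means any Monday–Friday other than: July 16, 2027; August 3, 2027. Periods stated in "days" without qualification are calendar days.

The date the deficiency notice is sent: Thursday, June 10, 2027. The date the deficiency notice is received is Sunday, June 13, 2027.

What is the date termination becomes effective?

The last day of the revision period: 7 business days after Thursday, June 10, 2027, skipping weekends — Jun 11, Jun 14, Jun 15, Jun 16, Jun 17, Jun 18, Jun 21 — lands on Monday, June 21, 2027.
Adding 5 calendar days to June 21, 2027 gives June 26, 2027, which is the last day of the acceptance period.
Adding 30 calendar days to June 26, 2027 gives July 26, 2027, which is the last day of the response period.
Adding 25 calendar days to July 26, 2027 gives August 20, 2027, which is the date termination becomes effective.

August 20, 2027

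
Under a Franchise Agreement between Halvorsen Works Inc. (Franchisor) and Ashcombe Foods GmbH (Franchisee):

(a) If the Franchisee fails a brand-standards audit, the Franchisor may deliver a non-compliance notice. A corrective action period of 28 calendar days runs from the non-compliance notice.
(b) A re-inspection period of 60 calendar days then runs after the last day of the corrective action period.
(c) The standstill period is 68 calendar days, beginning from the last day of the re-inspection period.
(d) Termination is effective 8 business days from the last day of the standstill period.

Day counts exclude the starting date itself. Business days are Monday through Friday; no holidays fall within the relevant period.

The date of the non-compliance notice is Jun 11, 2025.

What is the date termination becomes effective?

Nov 26, 2025

The last day of the corrective action period: Jun 11, 2025 + 28 days = Jul 9, 2025.
The last day of the re-inspection period: 60 calendar days after Jul 9, 2025 is Sep 7, 2025.
The last day of the standstill period: Sep 7, 2025 + 68 days = Nov 14, 2025.
The date termination becomes effective: counting 8 business days from Friday, Nov 14, 2025 (Nov 17, Nov 18, Nov 19, Nov 20, Nov 21, Nov 24, Nov 25, Nov 26, skipping weekends) reaches Wednesday, Nov 26, 2025.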